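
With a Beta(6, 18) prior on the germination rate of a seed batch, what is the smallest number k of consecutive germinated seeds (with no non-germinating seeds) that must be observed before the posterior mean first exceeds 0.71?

k = 39

After k germinated seeds and 0 non-germinating seeds the posterior is Beta(6+k, 18), with mean (6+k)/(6+18+k).
Set (6+k)/(24+k) > 0.71 and solve: k > (0.71·24 − 6)/(1 − 0.71) = 38.069.
The smallest integer exceeding 38.069 is 39, and checking k=39: (45)/(63) = 0.7143 > 0.71.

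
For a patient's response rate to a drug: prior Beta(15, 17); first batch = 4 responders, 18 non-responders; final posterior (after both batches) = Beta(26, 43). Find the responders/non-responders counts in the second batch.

Because Beta–binomial updating is additive in the counts, the combined data contributed (α_post−α_prior, β_post−β_prior) successes and failures.
Total across both batches: 26−15=11 responders, 43−17=26 non-responders.
Subtract the first batch: 11−4=7 responders and 26−18=8 non-responders.

7 responders and 8 non-responders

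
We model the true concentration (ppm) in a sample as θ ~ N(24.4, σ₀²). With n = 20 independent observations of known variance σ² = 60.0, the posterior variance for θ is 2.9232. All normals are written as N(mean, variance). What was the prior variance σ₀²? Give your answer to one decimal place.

Posterior precision equals prior precision plus data precision: 1/σ_n² = 1/σ₀² + n/σ².
So 1/σ₀² = 1/2.9232 − 20/60.0 = 0.342091 − 0.333333 = 0.008758.
Hence σ₀² = 1/0.008758 ≈ 114.2.

σ₀² = 114.2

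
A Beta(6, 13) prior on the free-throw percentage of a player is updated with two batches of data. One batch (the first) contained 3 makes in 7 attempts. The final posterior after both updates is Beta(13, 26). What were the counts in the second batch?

Because Beta–binomial updating is additive in the counts, the combined data contributed (α_post−α_prior, β_post−β_prior) successes and failures.
Total across both batches: 13−6=7 makes, 26−13=13 misses.
Subtract the first batch: 7−3=4 makes and 13−4=9 misses.

4 makes and 9 misses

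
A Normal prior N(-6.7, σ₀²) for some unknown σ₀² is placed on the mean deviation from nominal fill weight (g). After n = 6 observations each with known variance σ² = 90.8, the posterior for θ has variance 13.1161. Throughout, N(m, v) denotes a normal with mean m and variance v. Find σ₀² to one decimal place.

σ₀² = 98.4

Posterior precision equals prior precision plus data precision: 1/σ_n² = 1/σ₀² + n/σ².
So 1/σ₀² = 1/13.1161 − 6/90.8 = 0.076242 − 0.066079 = 0.010163.
Hence σ₀² = 1/0.010163 ≈ 98.4.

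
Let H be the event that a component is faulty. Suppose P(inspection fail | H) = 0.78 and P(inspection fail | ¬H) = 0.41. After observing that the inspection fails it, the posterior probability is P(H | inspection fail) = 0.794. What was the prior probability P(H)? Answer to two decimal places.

P(H) = 0.67

Bayes' rule in odds form gives O(H|E) = O(H)·[P(E|H)/P(E|¬H)], hence O(H) = O(H|E)/LR.
Posterior odds = 0.794/(1−0.794) = 3.8544. LR = 0.78/0.41 = 1.9024.
Prior odds = 3.8544/1.9024 = 2.0261, so P(H) = 2.0261/(1+2.0261) ≈ 0.67.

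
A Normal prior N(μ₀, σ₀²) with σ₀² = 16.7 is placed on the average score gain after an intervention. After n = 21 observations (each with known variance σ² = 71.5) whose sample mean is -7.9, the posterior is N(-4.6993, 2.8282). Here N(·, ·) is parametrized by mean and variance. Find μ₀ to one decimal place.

The posterior mean is a precision-weighted average: μ_n = (τ₀μ₀ + τ_data·x̄)/(τ₀+τ_data), with τ₀=1/σ₀² and τ_data=n/σ².
Here τ₀ = 1/16.7 = 0.059880 and τ_data = 21/71.5 = 0.293706, so τ_n = 0.353586.
Rearranging for μ₀: μ₀ = (μ_n·τ_n − τ_data·x̄)/τ₀ = (-4.6993·0.353586 − 0.293706·-7.9) / 0.059880 = 0.658671/0.059880 ≈ 11.0.

μ₀ = 11.0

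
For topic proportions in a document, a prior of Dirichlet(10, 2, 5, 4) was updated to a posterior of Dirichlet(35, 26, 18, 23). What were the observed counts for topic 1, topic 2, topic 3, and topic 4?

counts (25, 24, 13, 19)

For a Dirichlet(α) prior with multinomial counts c, the posterior is Dirichlet(α + c) componentwise.
Counts are posterior − prior componentwise: 35−10=25, 26−2=24, 18−5=13, 23−4=19.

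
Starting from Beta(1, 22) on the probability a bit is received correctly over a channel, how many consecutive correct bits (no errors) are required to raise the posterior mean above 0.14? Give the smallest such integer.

k = 3

After k correct bits and 0 errors the posterior is Beta(1+k, 22), with mean (1+k)/(1+22+k).
Set (1+k)/(23+k) > 0.14 and solve: k > (0.14·23 − 1)/(1 − 0.14) = 2.581.
The smallest integer exceeding 2.581 is 3.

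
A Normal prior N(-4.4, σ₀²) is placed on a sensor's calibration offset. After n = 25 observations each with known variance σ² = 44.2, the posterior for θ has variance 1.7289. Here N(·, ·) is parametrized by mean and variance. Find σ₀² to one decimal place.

Posterior precision equals prior precision plus data precision: 1/σ_n² = 1/σ₀² + n/σ².
So 1/σ₀² = 1/1.7289 − 25/44.2 = 0.578402 − 0.565611 = 0.012791.
Hence σ₀² = 1/0.012791 ≈ 78.2.

σ₀² = 78.2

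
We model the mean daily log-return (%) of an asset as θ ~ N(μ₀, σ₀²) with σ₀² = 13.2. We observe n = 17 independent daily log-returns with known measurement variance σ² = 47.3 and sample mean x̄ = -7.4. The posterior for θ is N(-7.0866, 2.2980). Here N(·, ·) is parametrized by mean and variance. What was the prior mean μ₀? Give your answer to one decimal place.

μ₀ = -5.6

The posterior mean is a precision-weighted average: μ_n = (τ₀μ₀ + τ_data·x̄)/(τ₀+τ_data), with τ₀=1/σ₀² and τ_data=n/σ².
Here τ₀ = 1/13.2 = 0.075758 and τ_data = 17/47.3 = 0.359408, so τ_n = 0.435166.
Rearranging for μ₀: μ₀ = (μ_n·τ_n − τ_data·x̄)/τ₀ = (-7.0866·0.435166 − 0.359408·-7.4) / 0.075758 = -0.424228/0.075758 ≈ -5.6.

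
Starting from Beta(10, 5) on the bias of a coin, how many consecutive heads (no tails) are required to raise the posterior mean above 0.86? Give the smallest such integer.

k = 21

After k heads and 0 tails the posterior is Beta(10+k, 5), with mean (10+k)/(10+5+k).
Set (10+k)/(15+k) > 0.86 and solve: k > (0.86·15 − 10)/(1 − 0.86) = 20.714.
The smallest integer exceeding 20.714 is 21.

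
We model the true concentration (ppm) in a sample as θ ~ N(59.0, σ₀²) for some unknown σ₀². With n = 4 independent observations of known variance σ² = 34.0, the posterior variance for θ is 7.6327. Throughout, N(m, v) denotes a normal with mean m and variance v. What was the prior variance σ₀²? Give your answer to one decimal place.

σ₀² = 74.8

Posterior precision equals prior precision plus data precision: 1/σ_n² = 1/σ₀² + n/σ².
So 1/σ₀² = 1/7.6327 − 4/34.0 = 0.131015 − 0.117647 = 0.013368.
Hence σ₀² = 1/0.013368 ≈ 74.8.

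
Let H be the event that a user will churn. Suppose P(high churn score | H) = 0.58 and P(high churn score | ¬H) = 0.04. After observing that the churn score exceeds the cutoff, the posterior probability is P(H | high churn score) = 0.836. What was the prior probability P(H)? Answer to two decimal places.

P(H) = 0.26

In odds form, posterior odds = prior odds × likelihood ratio, so prior odds = posterior odds ÷ LR.
Posterior odds = 0.836/(1−0.836) = 5.0976. LR = 0.58/0.04 = 14.5000.
Prior odds = 5.0976/14.5000 = 0.3516, so P(H) = 0.3516/(1+0.3516) ≈ 0.26.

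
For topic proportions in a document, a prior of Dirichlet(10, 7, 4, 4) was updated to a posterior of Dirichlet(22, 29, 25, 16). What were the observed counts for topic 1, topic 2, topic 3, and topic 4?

counts (12, 22, 21, 12)

For a Dirichlet(α) prior with multinomial counts c, the posterior is Dirichlet(α + c) componentwise.
Counts are posterior − prior componentwise: 22−10=12, 29−7=22, 25−4=21, 16−4=12.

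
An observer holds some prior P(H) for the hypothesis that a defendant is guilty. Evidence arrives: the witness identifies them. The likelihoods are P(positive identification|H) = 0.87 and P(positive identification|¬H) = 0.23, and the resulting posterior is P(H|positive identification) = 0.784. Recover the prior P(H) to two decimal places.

P(H) = 0.49

Bayes' rule in odds form gives O(H|E) = O(H)·[P(E|H)/P(E|¬H)], hence O(H) = O(H|E)/LR.
Posterior odds = 0.784/(1−0.784) = 3.6296. LR = 0.87/0.23 = 3.7826.
Prior odds = 3.6296/3.7826 = 0.9596, so P(H) = 0.9596/(1+0.9596) ≈ 0.49.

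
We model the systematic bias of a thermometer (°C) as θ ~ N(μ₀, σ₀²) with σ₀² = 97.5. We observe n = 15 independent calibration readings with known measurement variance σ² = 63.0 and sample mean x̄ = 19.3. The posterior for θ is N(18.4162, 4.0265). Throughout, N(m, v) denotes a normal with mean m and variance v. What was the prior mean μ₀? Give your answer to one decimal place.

The posterior mean is a precision-weighted average: μ_n = (τ₀μ₀ + τ_data·x̄)/(τ₀+τ_data), with τ₀=1/σ₀² and τ_data=n/σ².
Here τ₀ = 1/97.5 = 0.010256 and τ_data = 15/63.0 = 0.238095, so τ_n = 0.248351.
Rearranging for μ₀: μ₀ = (μ_n·τ_n − τ_data·x̄)/τ₀ = (18.4162·0.248351 − 0.238095·19.3) / 0.010256 = -0.021552/0.010256 ≈ -2.1.

μ₀ = -2.1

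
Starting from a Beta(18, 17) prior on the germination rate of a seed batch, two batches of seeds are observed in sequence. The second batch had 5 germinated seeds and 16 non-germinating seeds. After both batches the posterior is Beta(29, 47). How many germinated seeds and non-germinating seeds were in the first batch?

6 germinated seeds and 14 non-germinating seeds

Sequential conjugate updates are equivalent to a single update on the pooled data, so total successes = posterior α − prior α and total failures = posterior β − prior β.
Total across both batches: 29−18=11 germinated seeds, 47−17=30 non-germinating seeds.
Subtract the second batch: 11−5=6 germinated seeds and 30−16=14 non-germinating seeds.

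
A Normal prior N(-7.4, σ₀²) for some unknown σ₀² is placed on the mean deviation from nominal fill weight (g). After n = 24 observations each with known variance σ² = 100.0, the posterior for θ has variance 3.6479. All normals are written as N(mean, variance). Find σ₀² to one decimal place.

Posterior precision equals prior precision plus data precision: 1/σ_n² = 1/σ₀² + n/σ².
So 1/σ₀² = 1/3.6479 − 24/100.0 = 0.274130 − 0.240000 = 0.034130.
Hence σ₀² = 1/0.034130 ≈ 29.3.

σ₀² = 29.3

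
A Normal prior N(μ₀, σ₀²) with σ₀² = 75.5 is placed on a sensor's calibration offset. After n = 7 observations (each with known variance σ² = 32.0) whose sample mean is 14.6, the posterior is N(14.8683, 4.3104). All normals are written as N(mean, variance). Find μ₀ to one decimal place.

μ₀ = 19.3

With known observation variance, the Normal–Normal posterior has precision τ_n = τ₀ + n/σ² and mean μ_n = (τ₀μ₀ + (n/σ²)x̄)/τ_n.
Here τ₀ = 1/75.5 = 0.013245 and τ_data = 7/32.0 = 0.218750, so τ_n = 0.231995.
Rearranging for μ₀: μ₀ = (μ_n·τ_n − τ_data·x̄)/τ₀ = (14.8683·0.231995 − 0.218750·14.6) / 0.013245 = 0.255621/0.013245 ≈ 19.3.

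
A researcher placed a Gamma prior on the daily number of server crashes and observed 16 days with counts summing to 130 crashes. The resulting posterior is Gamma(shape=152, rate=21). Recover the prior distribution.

Gamma–Poisson conjugacy: posterior shape = α + Σxᵢ, posterior rate = β + n.
So α = 152 − 130 = 22 and β = 21 − 16 = 5.

Gamma(shape=22, rate=5)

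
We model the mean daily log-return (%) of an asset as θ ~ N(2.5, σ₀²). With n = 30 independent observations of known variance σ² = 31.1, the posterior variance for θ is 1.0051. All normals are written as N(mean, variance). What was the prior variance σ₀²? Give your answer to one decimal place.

σ₀² = 33.0

Posterior precision equals prior precision plus data precision: 1/σ_n² = 1/σ₀² + n/σ².
So 1/σ₀² = 1/1.0051 − 30/31.1 = 0.994926 − 0.964630 = 0.030296.
Hence σ₀² = 1/0.030296 ≈ 33.0.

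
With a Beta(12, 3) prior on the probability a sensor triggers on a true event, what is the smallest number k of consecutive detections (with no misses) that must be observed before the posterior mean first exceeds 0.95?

k = 46

After k detections and 0 misses the posterior is Beta(12+k, 3), with mean (12+k)/(12+3+k).
Set (12+k)/(15+k) > 0.95 and solve: k > (0.95·15 − 12)/(1 − 0.95) = 45.000.
The smallest integer exceeding 45.000 is 46.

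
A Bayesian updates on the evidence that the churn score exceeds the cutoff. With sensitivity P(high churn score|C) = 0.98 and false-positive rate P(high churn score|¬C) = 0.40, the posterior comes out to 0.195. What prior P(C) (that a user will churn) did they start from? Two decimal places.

P(C) = 0.09

In odds form, posterior odds = prior odds × likelihood ratio, so prior odds = posterior odds ÷ LR.
Posterior odds = 0.195/(1−0.195) = 0.2422. LR = 0.98/0.40 = 2.4500.
Prior odds = 0.2422/2.4500 = 0.0989, so P(C) = 0.0989/(1+0.0989) ≈ 0.09.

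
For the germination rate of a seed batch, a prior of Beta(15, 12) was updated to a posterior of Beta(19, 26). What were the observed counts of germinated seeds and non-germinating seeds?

Beta is conjugate to the binomial likelihood: posterior = Beta(a+s, b+f).
Match parameters: s=19−15=4, f=26−12=14.

4 germinated seeds and 14 non-germinating seeds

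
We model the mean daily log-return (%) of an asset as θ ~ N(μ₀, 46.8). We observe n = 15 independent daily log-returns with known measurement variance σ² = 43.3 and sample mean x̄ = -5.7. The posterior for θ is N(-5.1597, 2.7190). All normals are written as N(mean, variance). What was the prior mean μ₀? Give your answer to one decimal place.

The posterior mean is a precision-weighted average: μ_n = (τ₀μ₀ + τ_data·x̄)/(τ₀+τ_data), with τ₀=1/σ₀² and τ_data=n/σ².
Here τ₀ = 1/46.8 = 0.021368 and τ_data = 15/43.3 = 0.346420, so τ_n = 0.367788.
Rearranging for μ₀: μ₀ = (μ_n·τ_n − τ_data·x̄)/τ₀ = (-5.1597·0.367788 − 0.346420·-5.7) / 0.021368 = 0.076918/0.021368 ≈ 3.6.

μ₀ = 3.6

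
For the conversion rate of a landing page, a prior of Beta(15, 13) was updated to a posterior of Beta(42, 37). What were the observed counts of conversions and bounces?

27 conversions and 24 bounces

Beta is conjugate to the binomial likelihood: posterior = Beta(a+s, b+f).
Match parameters: s=42−15=27, f=37−13=24.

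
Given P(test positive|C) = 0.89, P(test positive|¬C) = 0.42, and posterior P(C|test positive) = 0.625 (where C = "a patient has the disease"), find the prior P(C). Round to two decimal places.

Bayes' rule in odds form gives O(C|E) = O(C)·[P(E|C)/P(E|¬C)], hence O(C) = O(C|E)/LR.
Posterior odds = 0.625/(1−0.625) = 1.6667. LR = 0.89/0.42 = 2.1190.
Prior odds = 1.6667/2.1190 = 0.7866, so P(C) = 0.7866/(1+0.7866) ≈ 0.44.

P(C) = 0.44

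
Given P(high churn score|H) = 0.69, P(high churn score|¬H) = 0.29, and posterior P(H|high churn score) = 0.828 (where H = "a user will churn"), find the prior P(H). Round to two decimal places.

P(H) = 0.67

Bayes' rule in odds form gives O(H|E) = O(H)·[P(E|H)/P(E|¬H)], hence O(H) = O(H|E)/LR.
Posterior odds = 0.828/(1−0.828) = 4.8140. LR = 0.69/0.29 = 2.3793.
Prior odds = 4.8140/2.3793 = 2.0233, so P(H) = 2.0233/(1+2.0233) ≈ 0.67.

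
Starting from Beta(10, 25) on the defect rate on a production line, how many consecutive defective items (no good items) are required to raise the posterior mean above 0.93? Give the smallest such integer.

k = 323

After k defective items and 0 good items the posterior is Beta(10+k, 25), with mean (10+k)/(10+25+k).
Set (10+k)/(35+k) > 0.93 and solve: k > (0.93·35 − 10)/(1 − 0.93) = 322.143.
The smallest integer exceeding 322.143 is 323.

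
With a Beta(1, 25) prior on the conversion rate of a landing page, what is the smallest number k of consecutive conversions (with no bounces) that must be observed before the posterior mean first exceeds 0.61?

After k conversions and 0 bounces the posterior is Beta(1+k, 25), with mean (1+k)/(1+25+k).
Set (1+k)/(26+k) > 0.61 and solve: k > (0.61·26 − 1)/(1 − 0.61) = 38.103.
The smallest integer exceeding 38.103 is 39, and checking k=39: (40)/(65) = 0.6154 > 0.61.

k = 39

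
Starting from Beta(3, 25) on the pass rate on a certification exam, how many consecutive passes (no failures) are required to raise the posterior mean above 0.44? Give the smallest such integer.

k = 17

After k passes and 0 failures the posterior is Beta(3+k, 25), with mean (3+k)/(3+25+k).
Set (3+k)/(28+k) > 0.44 and solve: k > (0.44·28 − 3)/(1 − 0.44) = 16.643.
The smallest integer exceeding 16.643 is 17, and checking k=17: (20)/(45) = 0.4444 > 0.44.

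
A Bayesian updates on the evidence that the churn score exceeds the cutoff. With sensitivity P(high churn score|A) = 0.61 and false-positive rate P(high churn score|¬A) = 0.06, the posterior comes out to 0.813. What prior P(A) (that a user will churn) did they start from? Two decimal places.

P(A) = 0.30

In odds form, posterior odds = prior odds × likelihood ratio, so prior odds = posterior odds ÷ LR.
Posterior odds = 0.813/(1−0.813) = 4.3476. LR = 0.61/0.06 = 10.1667.
Prior odds = 4.3476/10.1667 = 0.4276, so P(A) = 0.4276/(1+0.4276) ≈ 0.30.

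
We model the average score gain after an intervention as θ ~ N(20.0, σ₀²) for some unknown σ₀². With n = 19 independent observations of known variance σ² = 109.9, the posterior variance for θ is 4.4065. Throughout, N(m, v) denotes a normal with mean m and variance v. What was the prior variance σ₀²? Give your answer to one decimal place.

For the Normal–Normal model with known σ², precisions add: τ_n = τ₀ + n/σ².
So 1/σ₀² = 1/4.4065 − 19/109.9 = 0.226937 − 0.172884 = 0.054053.
Hence σ₀² = 1/0.054053 ≈ 18.5.

σ₀² = 18.5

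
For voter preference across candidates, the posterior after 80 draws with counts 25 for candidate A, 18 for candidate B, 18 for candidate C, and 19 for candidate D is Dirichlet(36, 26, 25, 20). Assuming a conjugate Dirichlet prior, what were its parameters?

For a Dirichlet(α) prior with multinomial counts c, the posterior is Dirichlet(α + c) componentwise.
Subtract each count from the matching posterior parameter: 36−25=11, 26−18=8, 25−18=7, 20−19=1.

Dirichlet(11, 8, 7, 1)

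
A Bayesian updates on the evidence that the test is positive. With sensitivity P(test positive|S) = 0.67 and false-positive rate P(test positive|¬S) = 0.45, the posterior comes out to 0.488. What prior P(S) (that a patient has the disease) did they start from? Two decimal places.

P(S) = 0.39

Bayes' rule in odds form gives O(S|E) = O(S)·[P(E|S)/P(E|¬S)], hence O(S) = O(S|E)/LR.
Posterior odds = 0.488/(1−0.488) = 0.9531. LR = 0.67/0.45 = 1.4889.
Prior odds = 0.9531/1.4889 = 0.6401, so P(S) = 0.6401/(1+0.6401) ≈ 0.39.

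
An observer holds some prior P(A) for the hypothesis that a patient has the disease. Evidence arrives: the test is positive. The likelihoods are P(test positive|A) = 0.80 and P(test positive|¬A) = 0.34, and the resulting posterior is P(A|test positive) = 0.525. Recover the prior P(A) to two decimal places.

Bayes' rule in odds form gives O(A|E) = O(A)·[P(E|A)/P(E|¬A)], hence O(A) = O(A|E)/LR.
Posterior odds = 0.525/(1−0.525) = 1.1053. LR = 0.80/0.34 = 2.3529.
Prior odds = 1.1053/2.3529 = 0.4698, so P(A) = 0.4698/(1+0.4698) ≈ 0.32.

P(A) = 0.32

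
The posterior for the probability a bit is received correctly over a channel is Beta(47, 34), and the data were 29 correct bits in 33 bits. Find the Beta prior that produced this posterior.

Beta(18, 30)

A Beta(α, β) prior with s successes and f failures in binomial data gives a Beta(α+s, β+f) posterior.
So α = 47 − 29 = 18 and β = 34 − 4 = 30.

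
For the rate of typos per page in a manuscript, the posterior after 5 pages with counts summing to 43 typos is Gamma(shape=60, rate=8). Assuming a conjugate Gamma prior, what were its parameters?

A Gamma(α, β) prior (rate parametrization) on a Poisson rate with n observations summing to S gives posterior Gamma(α+S, β+n).
So α = 60 − 43 = 17 and β = 8 − 5 = 3.

Gamma(shape=17, rate=3)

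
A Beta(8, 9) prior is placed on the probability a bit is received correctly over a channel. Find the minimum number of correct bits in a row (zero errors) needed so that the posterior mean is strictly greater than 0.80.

After k correct bits and 0 errors the posterior is Beta(8+k, 9), with mean (8+k)/(8+9+k).
Set (8+k)/(17+k) > 0.80 and solve: k > (0.80·17 − 8)/(1 − 0.80) = 28.000.
The smallest integer exceeding 28.000 is 29, and checking k=29: (37)/(46) = 0.8043 > 0.80.

k = 29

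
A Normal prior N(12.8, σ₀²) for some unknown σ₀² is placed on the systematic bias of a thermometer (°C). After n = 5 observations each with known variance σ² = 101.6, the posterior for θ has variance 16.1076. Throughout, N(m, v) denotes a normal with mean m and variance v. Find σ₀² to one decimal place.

σ₀² = 77.7

Posterior precision equals prior precision plus data precision: 1/σ_n² = 1/σ₀² + n/σ².
So 1/σ₀² = 1/16.1076 − 5/101.6 = 0.062082 − 0.049213 = 0.012869.
Hence σ₀² = 1/0.012869 ≈ 77.7.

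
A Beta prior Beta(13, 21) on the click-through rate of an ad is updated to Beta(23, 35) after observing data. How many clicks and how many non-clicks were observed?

Beta is conjugate to the binomial likelihood: posterior = Beta(α+s, β+f).
Match parameters: s=23−13=10, f=35−21=14.

10 clicks and 14 non-clicks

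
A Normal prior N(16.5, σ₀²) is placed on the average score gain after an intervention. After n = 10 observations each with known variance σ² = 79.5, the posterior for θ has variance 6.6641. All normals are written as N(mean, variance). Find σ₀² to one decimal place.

Posterior precision equals prior precision plus data precision: 1/σ_n² = 1/σ₀² + n/σ².
So 1/σ₀² = 1/6.6641 − 10/79.5 = 0.150058 − 0.125786 = 0.024272.
Hence σ₀² = 1/0.024272 ≈ 41.2.

σ₀² = 41.2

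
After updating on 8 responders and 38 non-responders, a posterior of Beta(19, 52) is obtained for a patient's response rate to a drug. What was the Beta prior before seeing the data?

Beta is conjugate to the binomial likelihood: posterior = Beta(α+s, β+f).
So α = 19 − 8 = 11 and β = 52 − 38 = 14.

Beta(11, 14)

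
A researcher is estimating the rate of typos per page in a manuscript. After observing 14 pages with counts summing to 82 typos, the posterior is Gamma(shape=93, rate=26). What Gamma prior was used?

Gamma(shape=11, rate=12)

A Gamma(α, β) prior (rate parametrization) on a Poisson rate with n observations summing to S gives posterior Gamma(α+S, β+n).
So α = 93 − 82 = 11 and β = 26 − 14 = 12.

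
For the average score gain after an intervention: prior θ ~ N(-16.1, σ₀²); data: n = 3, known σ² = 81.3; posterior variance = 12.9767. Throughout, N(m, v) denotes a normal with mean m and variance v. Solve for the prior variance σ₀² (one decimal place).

σ₀² = 24.9

For the Normal–Normal model with known σ², precisions add: τ_n = τ₀ + n/σ².
So 1/σ₀² = 1/12.9767 − 3/81.3 = 0.077061 − 0.036900 = 0.040161.
Hence σ₀² = 1/0.040161 ≈ 24.9.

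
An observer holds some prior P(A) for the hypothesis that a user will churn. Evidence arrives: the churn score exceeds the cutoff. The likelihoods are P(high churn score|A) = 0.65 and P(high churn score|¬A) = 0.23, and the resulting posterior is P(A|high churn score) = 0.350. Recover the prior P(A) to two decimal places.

In odds form, posterior odds = prior odds × likelihood ratio, so prior odds = posterior odds ÷ LR.
Posterior odds = 0.350/(1−0.350) = 0.5385. LR = 0.65/0.23 = 2.8261.
Prior odds = 0.5385/2.8261 = 0.1905, so P(A) = 0.1905/(1+0.1905) ≈ 0.16.

P(A) = 0.16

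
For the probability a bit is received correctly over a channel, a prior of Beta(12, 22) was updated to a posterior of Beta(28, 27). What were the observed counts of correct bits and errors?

16 correct bits and 5 errors

Under Beta–binomial conjugacy the posterior parameters are (α+s, β+f).
So s = 28 − 12 = 16 and f = 27 − 22 = 5.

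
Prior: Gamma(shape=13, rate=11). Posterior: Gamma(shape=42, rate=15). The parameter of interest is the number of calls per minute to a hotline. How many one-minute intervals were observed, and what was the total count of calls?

n = 4 one-minute intervals with total 29 calls

A Gamma(α, β) prior (rate parametrization) on a Poisson rate with n observations summing to S gives posterior Gamma(α+S, β+n).
Matching: Σxᵢ = 42 − 13 = 29 and n = 15 − 11 = 4.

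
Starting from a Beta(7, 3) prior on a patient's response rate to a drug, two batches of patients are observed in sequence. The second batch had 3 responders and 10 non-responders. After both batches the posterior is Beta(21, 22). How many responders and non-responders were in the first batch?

Sequential conjugate updates are equivalent to a single update on the pooled data, so total successes = posterior α − prior α and total failures = posterior β − prior β.
Total across both batches: 21−7=14 responders, 22−3=19 non-responders.
Subtract the second batch: 14−3=11 responders and 19−10=9 non-responders.

11 responders and 9 non-responders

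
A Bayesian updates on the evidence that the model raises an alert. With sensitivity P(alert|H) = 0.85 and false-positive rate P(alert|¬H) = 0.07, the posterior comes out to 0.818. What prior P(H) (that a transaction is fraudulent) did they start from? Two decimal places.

P(H) = 0.27

In odds form, posterior odds = prior odds × likelihood ratio, so prior odds = posterior odds ÷ LR.
Posterior odds = 0.818/(1−0.818) = 4.4945. LR = 0.85/0.07 = 12.1429.
Prior odds = 4.4945/12.1429 = 0.3701, so P(H) = 0.3701/(1+0.3701) ≈ 0.27.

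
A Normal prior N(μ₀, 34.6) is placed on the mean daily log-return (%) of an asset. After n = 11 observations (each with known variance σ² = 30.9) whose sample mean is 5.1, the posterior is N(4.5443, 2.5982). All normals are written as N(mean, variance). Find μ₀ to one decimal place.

With known observation variance, the Normal–Normal posterior has precision τ_n = τ₀ + n/σ² and mean μ_n = (τ₀μ₀ + (n/σ²)x̄)/τ_n.
Here τ₀ = 1/34.6 = 0.028902 and τ_data = 11/30.9 = 0.355987, so τ_n = 0.384889.
Rearranging for μ₀: μ₀ = (μ_n·τ_n − τ_data·x̄)/τ₀ = (4.5443·0.384889 − 0.355987·5.1) / 0.028902 = -0.066483/0.028902 ≈ -2.3.

μ₀ = -2.3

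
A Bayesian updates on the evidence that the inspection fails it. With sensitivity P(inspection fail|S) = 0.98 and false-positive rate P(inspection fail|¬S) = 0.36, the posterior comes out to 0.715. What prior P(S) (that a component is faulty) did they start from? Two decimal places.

In odds form, posterior odds = prior odds × likelihood ratio, so prior odds = posterior odds ÷ LR.
Posterior odds = 0.715/(1−0.715) = 2.5088. LR = 0.98/0.36 = 2.7222.
Prior odds = 2.5088/2.7222 = 0.9216, so P(S) = 0.9216/(1+0.9216) ≈ 0.48.

P(S) = 0.48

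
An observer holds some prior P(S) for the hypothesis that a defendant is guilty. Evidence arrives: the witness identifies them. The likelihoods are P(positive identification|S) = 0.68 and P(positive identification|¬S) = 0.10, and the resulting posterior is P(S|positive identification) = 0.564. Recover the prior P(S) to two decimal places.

P(S) = 0.16

In odds form, posterior odds = prior odds × likelihood ratio, so prior odds = posterior odds ÷ LR.
Posterior odds = 0.564/(1−0.564) = 1.2936. LR = 0.68/0.10 = 6.8000.
Prior odds = 1.2936/6.8000 = 0.1902, so P(S) = 0.1902/(1+0.1902) ≈ 0.16.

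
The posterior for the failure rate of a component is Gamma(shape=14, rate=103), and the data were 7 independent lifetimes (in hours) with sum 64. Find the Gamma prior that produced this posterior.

Gamma(shape=7, rate=39)

For an exponential likelihood with a Gamma(α, β) prior on the rate, n observations with total T give posterior Gamma(α+n, β+T).
So α = 14 − 7 = 7 and β = 103 − 64 = 39.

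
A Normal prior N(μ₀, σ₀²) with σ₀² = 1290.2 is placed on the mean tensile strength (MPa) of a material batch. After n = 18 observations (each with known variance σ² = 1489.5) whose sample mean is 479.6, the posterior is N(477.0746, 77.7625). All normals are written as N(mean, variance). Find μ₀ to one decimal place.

The posterior mean is a precision-weighted average: μ_n = (τ₀μ₀ + τ_data·x̄)/(τ₀+τ_data), with τ₀=1/σ₀² and τ_data=n/σ².
Here τ₀ = 1/1290.2 = 0.000775 and τ_data = 18/1489.5 = 0.012085, so τ_n = 0.012860.
Rearranging for μ₀: μ₀ = (μ_n·τ_n − τ_data·x̄)/τ₀ = (477.0746·0.012860 − 0.012085·479.6) / 0.000775 = 0.339213/0.000775 ≈ 437.7.

μ₀ = 437.7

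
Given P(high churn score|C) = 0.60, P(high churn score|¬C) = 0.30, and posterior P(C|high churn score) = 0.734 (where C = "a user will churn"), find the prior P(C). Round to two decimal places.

P(C) = 0.58

Bayes' rule in odds form gives O(C|E) = O(C)·[P(E|C)/P(E|¬C)], hence O(C) = O(C|E)/LR.
Posterior odds = 0.734/(1−0.734) = 2.7594. LR = 0.60/0.30 = 2.0000.
Prior odds = 2.7594/2.0000 = 1.3797, so P(C) = 1.3797/(1+1.3797) ≈ 0.58.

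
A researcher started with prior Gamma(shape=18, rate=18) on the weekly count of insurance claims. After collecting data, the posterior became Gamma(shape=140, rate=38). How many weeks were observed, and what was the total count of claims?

A Gamma(α, β) prior (rate parametrization) on a Poisson rate with n observations summing to S gives posterior Gamma(α+S, β+n).
Matching: Σxᵢ = 140 − 18 = 122 and n = 38 − 18 = 20.

n = 20 weeks with total 122 claims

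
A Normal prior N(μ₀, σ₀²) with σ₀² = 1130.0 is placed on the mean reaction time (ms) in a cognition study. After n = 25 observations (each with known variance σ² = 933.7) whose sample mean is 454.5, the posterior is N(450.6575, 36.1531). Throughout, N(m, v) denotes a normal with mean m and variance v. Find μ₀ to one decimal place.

The posterior mean is a precision-weighted average: μ_n = (τ₀μ₀ + τ_data·x̄)/(τ₀+τ_data), with τ₀=1/σ₀² and τ_data=n/σ².
Here τ₀ = 1/1130.0 = 0.000885 and τ_data = 25/933.7 = 0.026775, so τ_n = 0.027660.
Rearranging for μ₀: μ₀ = (μ_n·τ_n − τ_data·x̄)/τ₀ = (450.6575·0.027660 − 0.026775·454.5) / 0.000885 = 0.295949/0.000885 ≈ 334.4.

μ₀ = 334.4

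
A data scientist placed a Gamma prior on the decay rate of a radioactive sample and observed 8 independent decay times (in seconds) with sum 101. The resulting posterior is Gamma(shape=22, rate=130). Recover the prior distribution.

For an exponential likelihood with a Gamma(α, β) prior on the rate, n observations with total T give posterior Gamma(α+n, β+T).
So α = 22 − 8 = 14 and β = 130 − 101 = 29.

Gamma(shape=14, rate=29)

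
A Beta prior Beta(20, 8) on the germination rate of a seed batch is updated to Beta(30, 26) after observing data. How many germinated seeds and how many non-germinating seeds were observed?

A Beta(a, b) prior with s successes and f failures in binomial data gives a Beta(a+s, b+f) posterior.
Match parameters: s=30−20=10, f=26−8=18.

10 germinated seeds and 18 non-germinating seeds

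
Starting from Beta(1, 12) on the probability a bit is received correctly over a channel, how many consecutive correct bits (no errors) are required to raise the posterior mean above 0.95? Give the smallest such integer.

k = 228

After k correct bits and 0 errors the posterior is Beta(1+k, 12), with mean (1+k)/(1+12+k).
Set (1+k)/(13+k) > 0.95 and solve: k > (0.95·13 − 1)/(1 − 0.95) = 227.000.
The smallest integer exceeding 227.000 is 228.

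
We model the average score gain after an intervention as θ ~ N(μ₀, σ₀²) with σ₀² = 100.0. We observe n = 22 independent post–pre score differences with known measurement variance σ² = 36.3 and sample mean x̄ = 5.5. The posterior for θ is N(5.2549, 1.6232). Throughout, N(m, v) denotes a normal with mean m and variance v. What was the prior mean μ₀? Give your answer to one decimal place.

μ₀ = -9.6

The posterior mean is a precision-weighted average: μ_n = (τ₀μ₀ + τ_data·x̄)/(τ₀+τ_data), with τ₀=1/σ₀² and τ_data=n/σ².
Here τ₀ = 1/100.0 = 0.010000 and τ_data = 22/36.3 = 0.606061, so τ_n = 0.616061.
Rearranging for μ₀: μ₀ = (μ_n·τ_n − τ_data·x̄)/τ₀ = (5.2549·0.616061 − 0.606061·5.5) / 0.010000 = -0.095997/0.010000 ≈ -9.6.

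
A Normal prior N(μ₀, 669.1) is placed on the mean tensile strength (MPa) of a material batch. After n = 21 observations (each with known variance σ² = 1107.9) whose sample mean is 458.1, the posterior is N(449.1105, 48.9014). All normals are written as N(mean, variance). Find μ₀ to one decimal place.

The posterior mean is a precision-weighted average: μ_n = (τ₀μ₀ + τ_data·x̄)/(τ₀+τ_data), with τ₀=1/σ₀² and τ_data=n/σ².
Here τ₀ = 1/669.1 = 0.001495 and τ_data = 21/1107.9 = 0.018955, so τ_n = 0.020450.
Rearranging for μ₀: μ₀ = (μ_n·τ_n − τ_data·x̄)/τ₀ = (449.1105·0.020450 − 0.018955·458.1) / 0.001495 = 0.501024/0.001495 ≈ 335.1.

μ₀ = 335.1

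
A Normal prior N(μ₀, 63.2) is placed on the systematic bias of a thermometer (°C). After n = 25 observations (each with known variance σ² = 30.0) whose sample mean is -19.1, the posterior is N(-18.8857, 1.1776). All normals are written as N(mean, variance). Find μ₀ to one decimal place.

The posterior mean is a precision-weighted average: μ_n = (τ₀μ₀ + τ_data·x̄)/(τ₀+τ_data), with τ₀=1/σ₀² and τ_data=n/σ².
Here τ₀ = 1/63.2 = 0.015823 and τ_data = 25/30.0 = 0.833333, so τ_n = 0.849156.
Rearranging for μ₀: μ₀ = (μ_n·τ_n − τ_data·x̄)/τ₀ = (-18.8857·0.849156 − 0.833333·-19.1) / 0.015823 = -0.120245/0.015823 ≈ -7.6.

μ₀ = -7.6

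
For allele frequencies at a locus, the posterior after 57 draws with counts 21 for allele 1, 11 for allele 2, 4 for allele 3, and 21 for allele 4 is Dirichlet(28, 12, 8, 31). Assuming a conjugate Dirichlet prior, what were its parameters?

Dirichlet(7, 1, 4, 10)

For a Dirichlet(α) prior with multinomial counts c, the posterior is Dirichlet(α + c) componentwise.
Subtract each count from the matching posterior parameter: 28−21=7, 12−11=1, 8−4=4, 31−21=10.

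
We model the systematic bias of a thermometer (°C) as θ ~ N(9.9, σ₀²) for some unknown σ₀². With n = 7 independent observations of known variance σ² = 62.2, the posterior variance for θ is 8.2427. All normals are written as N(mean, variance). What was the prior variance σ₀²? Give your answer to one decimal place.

For the Normal–Normal model with known σ², precisions add: τ_n = τ₀ + n/σ².
So 1/σ₀² = 1/8.2427 − 7/62.2 = 0.121319 − 0.112540 = 0.008779.
Hence σ₀² = 1/0.008779 ≈ 113.9.

σ₀² = 113.9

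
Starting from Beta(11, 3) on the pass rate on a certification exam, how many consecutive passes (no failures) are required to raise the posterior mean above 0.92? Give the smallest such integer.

k = 24

After k passes and 0 failures the posterior is Beta(11+k, 3), with mean (11+k)/(11+3+k).
Set (11+k)/(14+k) > 0.92 and solve: k > (0.92·14 − 11)/(1 − 0.92) = 23.500.
The smallest integer exceeding 23.500 is 24, and checking k=24: (35)/(38) = 0.9211 > 0.92.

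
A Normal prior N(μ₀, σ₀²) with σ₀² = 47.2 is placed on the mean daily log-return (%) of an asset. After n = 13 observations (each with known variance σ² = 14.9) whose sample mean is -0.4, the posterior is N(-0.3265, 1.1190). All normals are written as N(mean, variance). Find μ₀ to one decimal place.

The posterior mean is a precision-weighted average: μ_n = (τ₀μ₀ + τ_data·x̄)/(τ₀+τ_data), with τ₀=1/σ₀² and τ_data=n/σ².
Here τ₀ = 1/47.2 = 0.021186 and τ_data = 13/14.9 = 0.872483, so τ_n = 0.893669.
Rearranging for μ₀: μ₀ = (μ_n·τ_n − τ_data·x̄)/τ₀ = (-0.3265·0.893669 − 0.872483·-0.4) / 0.021186 = 0.057210/0.021186 ≈ 2.7.

μ₀ = 2.7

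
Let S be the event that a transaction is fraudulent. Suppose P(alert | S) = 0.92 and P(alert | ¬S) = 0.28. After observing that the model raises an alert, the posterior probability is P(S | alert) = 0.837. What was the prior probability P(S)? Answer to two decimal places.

P(S) = 0.61

Bayes' rule in odds form gives O(S|E) = O(S)·[P(E|S)/P(E|¬S)], hence O(S) = O(S|E)/LR.
Posterior odds = 0.837/(1−0.837) = 5.1350. LR = 0.92/0.28 = 3.2857.
Prior odds = 5.1350/3.2857 = 1.5628, so P(S) = 1.5628/(1+1.5628) ≈ 0.61.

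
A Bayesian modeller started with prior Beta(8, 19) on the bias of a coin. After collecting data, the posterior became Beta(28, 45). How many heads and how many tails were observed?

Under Beta–binomial conjugacy the posterior parameters are (α+s, β+f).
Match parameters: s=28−8=20, f=45−19=26.

20 heads and 26 tails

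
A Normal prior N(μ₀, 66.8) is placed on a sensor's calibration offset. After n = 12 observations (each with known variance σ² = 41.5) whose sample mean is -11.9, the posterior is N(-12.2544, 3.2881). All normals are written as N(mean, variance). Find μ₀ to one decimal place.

With known observation variance, the Normal–Normal posterior has precision τ_n = τ₀ + n/σ² and mean μ_n = (τ₀μ₀ + (n/σ²)x̄)/τ_n.
Here τ₀ = 1/66.8 = 0.014970 and τ_data = 12/41.5 = 0.289157, so τ_n = 0.304127.
Rearranging for μ₀: μ₀ = (μ_n·τ_n − τ_data·x̄)/τ₀ = (-12.2544·0.304127 − 0.289157·-11.9) / 0.014970 = -0.285926/0.014970 ≈ -19.1.

μ₀ = -19.1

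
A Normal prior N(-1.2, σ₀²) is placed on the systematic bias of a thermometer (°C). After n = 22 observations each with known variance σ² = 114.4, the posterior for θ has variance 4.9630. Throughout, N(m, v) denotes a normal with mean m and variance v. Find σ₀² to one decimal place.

σ₀² = 108.9

Posterior precision equals prior precision plus data precision: 1/σ_n² = 1/σ₀² + n/σ².
So 1/σ₀² = 1/4.9630 − 22/114.4 = 0.201491 − 0.192308 = 0.009183.
Hence σ₀² = 1/0.009183 ≈ 108.9.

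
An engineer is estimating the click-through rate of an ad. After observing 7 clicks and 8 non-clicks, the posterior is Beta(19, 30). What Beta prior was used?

Beta(12, 22)

Under Beta–binomial conjugacy the posterior parameters are (a+s, b+f).
So a = 19 − 7 = 12 and b = 30 − 8 = 22.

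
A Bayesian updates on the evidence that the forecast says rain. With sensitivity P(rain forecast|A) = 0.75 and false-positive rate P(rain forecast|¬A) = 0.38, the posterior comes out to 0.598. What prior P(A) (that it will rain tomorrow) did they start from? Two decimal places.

In odds form, posterior odds = prior odds × likelihood ratio, so prior odds = posterior odds ÷ LR.
Posterior odds = 0.598/(1−0.598) = 1.4876. LR = 0.75/0.38 = 1.9737.
Prior odds = 1.4876/1.9737 = 0.7537, so P(A) = 0.7537/(1+0.7537) ≈ 0.43.

P(A) = 0.43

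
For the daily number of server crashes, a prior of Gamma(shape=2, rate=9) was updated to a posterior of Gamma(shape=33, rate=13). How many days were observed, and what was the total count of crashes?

n = 4 days with total 31 crashes

Gamma–Poisson conjugacy: posterior shape = α + Σxᵢ, posterior rate = β + n.
Matching: Σxᵢ = 33 − 2 = 31 and n = 13 − 9 = 4.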